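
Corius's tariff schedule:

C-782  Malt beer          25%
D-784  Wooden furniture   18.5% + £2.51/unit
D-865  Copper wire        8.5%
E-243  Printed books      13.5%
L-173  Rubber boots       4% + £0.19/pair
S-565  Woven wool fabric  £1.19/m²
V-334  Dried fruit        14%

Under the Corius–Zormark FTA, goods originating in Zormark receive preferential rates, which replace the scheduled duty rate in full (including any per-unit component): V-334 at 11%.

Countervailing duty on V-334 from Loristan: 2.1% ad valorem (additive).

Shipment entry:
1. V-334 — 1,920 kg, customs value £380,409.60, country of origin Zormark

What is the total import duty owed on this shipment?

£41,845.06

Line 1 (V-334, Zormark, 1,920 kg, £380,409.60):
Base rate for V-334 is 14%.
Origin Zormark qualifies under the Corius–Zormark agreement and V-334 is covered: preferential rate 11% applies instead.
The additional-duty order on V-334 targets Loristan, not Zormark; it does not apply.
Duty = £380,409.60 × 11% = £41,845.06.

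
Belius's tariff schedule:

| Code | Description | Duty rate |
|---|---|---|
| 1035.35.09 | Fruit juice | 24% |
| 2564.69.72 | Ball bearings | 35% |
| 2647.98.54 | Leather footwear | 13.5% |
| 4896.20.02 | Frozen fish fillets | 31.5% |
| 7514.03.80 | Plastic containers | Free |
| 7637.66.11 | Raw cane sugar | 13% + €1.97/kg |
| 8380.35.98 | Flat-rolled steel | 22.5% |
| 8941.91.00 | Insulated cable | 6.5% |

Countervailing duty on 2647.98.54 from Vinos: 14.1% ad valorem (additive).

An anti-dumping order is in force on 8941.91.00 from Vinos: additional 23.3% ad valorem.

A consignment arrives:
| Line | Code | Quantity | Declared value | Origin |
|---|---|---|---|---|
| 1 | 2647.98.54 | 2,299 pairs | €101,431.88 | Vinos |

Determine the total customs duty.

€27,995.20

Line 1 (2647.98.54, Vinos, 2,299 pairs, €101,431.88):
Base rate for 2647.98.54 is 13.5%.
Additional duty on 2647.98.54 from Vinos: +14.1%. Applied ad valorem rate: 13.5% + 14.1% = 27.6%.
Duty = €101,431.88 × 27.6% = €27,995.20.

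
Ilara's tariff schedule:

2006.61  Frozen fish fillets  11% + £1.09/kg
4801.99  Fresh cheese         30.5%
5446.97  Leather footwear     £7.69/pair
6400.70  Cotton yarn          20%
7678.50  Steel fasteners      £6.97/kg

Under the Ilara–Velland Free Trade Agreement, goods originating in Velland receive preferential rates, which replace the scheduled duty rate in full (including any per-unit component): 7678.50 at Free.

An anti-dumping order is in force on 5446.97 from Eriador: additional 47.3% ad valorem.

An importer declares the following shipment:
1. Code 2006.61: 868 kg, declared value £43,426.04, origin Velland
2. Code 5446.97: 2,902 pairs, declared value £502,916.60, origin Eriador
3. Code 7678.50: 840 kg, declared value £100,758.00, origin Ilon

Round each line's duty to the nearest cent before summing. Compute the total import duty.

£271,773.71

Line 1 (2006.61, Velland, 868 kg, £43,426.04):
Base rate for 2006.61 is 11% + £1.09/kg.
Origin Velland is the FTA partner but 2006.61 is not on the preference list; base rate stands.
Duty = £43,426.04 × 11% + 868 × £1.09 = £5,722.98.
Line 2 (5446.97, Eriador, 2,902 pairs, £502,916.60):
Base rate for 5446.97 is £7.69/pair.
Additional duty on 5446.97 from Eriador: +47.3% ad valorem. Applied ad valorem rate = 47.3%.
Duty = £502,916.60 × 47.3% + 2,902 × £7.69 = £260,195.93.
Line 3 (7678.50, Ilon, 840 kg, £100,758.00):
Base rate for 7678.50 is £6.97/kg.
7678.50 has an FTA preferential rate, but origin Ilon is not Velland; base rate stands.
Duty = 840 × £6.97 = £5,854.80.
Total = £5,722.98 + £260,195.93 + £5,854.80 = £271,773.71.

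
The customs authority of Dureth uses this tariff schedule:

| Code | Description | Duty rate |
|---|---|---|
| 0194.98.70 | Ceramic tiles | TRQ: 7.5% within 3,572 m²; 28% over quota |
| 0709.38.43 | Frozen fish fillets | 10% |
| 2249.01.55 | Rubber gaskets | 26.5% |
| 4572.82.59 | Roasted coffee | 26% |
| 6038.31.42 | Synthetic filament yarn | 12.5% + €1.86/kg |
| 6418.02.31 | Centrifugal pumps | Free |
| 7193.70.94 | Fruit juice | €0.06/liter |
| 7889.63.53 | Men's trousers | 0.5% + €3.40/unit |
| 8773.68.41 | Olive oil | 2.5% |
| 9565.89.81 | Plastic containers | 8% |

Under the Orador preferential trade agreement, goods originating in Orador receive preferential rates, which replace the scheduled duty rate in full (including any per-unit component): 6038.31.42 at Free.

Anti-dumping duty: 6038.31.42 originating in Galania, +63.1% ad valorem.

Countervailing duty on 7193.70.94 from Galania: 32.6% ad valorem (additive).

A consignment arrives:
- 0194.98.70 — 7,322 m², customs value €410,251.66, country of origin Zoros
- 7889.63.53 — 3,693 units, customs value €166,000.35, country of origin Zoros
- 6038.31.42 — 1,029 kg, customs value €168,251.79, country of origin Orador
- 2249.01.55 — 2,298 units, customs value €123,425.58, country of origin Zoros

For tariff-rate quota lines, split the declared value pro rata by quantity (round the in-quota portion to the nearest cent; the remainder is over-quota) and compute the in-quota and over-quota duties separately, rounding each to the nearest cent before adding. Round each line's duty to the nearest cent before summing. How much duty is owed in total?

€119,935.92

Line 1 (0194.98.70, Zoros, 7,322 m², €410,251.66):
Code 0194.98.70 is under a tariff-rate quota (threshold 3,572 m²). In-quota: 3,572 m² at 7.5%; over-quota: 3,750 m² at 28%.
Pro-rata value split: in-quota = €410,251.66 × 3,572/7,322 = €200,139.16; over-quota = €410,251.66 − €200,139.16 = €210,112.50.
In-quota duty = €200,139.16 × 7.5% = €15,010.44. Over-quota duty = €210,112.50 × 28% = €58,831.50.
Line duty = €15,010.44 + €58,831.50 = €73,841.94.
Line 2 (7889.63.53, Zoros, 3,693 units, €166,000.35):
Base rate for 7889.63.53 is 0.5% + €3.40/unit.
Duty = €166,000.35 × 0.5% + 3,693 × €3.40 = €13,386.20.
Line 3 (6038.31.42, Orador, 1,029 kg, €168,251.79):
Base rate for 6038.31.42 is 12.5% + €1.86/kg.
Origin Orador qualifies under the Dureth–Orador agreement and 6038.31.42 is covered: preferential rate Free applies instead.
The additional-duty order on 6038.31.42 targets Galania, not Orador; it does not apply.
Duty = €168,251.79 × 0% = €0.00.
Line 4 (2249.01.55, Zoros, 2,298 units, €123,425.58):
Base rate for 2249.01.55 is 26.5%.
Duty = €123,425.58 × 26.5% = €32,707.78.
Total = €73,841.94 + €13,386.20 + €0.00 + €32,707.78 = €119,935.92.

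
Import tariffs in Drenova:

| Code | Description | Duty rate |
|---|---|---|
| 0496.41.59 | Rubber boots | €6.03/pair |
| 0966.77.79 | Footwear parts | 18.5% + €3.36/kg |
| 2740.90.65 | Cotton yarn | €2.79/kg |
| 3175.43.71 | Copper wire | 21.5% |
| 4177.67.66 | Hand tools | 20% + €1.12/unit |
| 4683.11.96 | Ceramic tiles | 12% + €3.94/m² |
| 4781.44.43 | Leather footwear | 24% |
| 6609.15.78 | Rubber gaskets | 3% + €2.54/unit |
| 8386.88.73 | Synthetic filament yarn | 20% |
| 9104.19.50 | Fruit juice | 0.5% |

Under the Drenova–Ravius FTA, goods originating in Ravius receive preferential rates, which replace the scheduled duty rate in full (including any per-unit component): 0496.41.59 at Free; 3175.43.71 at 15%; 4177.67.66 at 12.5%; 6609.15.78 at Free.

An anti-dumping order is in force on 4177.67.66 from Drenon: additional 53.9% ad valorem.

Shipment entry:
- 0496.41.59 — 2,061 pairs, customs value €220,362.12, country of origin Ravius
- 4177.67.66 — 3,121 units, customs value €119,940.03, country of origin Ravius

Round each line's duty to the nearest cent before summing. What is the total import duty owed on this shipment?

€14,992.50

Line 1 (0496.41.59, Ravius, 2,061 pairs, €220,362.12):
Base rate for 0496.41.59 is €6.03/pair.
Origin Ravius qualifies under the Drenova–Ravius agreement and 0496.41.59 is covered: preferential rate Free applies instead.
Duty = €220,362.12 × 0% = €0.00.
Line 2 (4177.67.66, Ravius, 3,121 units, €119,940.03):
Base rate for 4177.67.66 is 20% + €1.12/unit.
Origin Ravius qualifies under the Drenova–Ravius agreement and 4177.67.66 is covered: preferential rate 12.5% applies instead.
The additional-duty order on 4177.67.66 targets Drenon, not Ravius; it does not apply.
Duty = €119,940.03 × 12.5% = €14,992.50.
Total = €0.00 + €14,992.50 = €14,992.50.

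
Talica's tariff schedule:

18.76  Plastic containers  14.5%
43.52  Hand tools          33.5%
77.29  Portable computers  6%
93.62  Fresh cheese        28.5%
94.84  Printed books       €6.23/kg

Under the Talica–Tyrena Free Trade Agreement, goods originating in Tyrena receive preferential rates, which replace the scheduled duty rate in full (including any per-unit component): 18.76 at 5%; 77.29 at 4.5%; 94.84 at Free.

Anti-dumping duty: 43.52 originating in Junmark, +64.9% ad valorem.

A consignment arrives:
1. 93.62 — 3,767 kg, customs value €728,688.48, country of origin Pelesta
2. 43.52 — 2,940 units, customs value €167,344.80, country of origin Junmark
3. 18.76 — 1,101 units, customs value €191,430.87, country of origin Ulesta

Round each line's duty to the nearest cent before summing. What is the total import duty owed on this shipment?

€400,100.98

Line 1 (93.62, Pelesta, 3,767 kg, €728,688.48):
Base rate for 93.62 is 28.5%.
Duty = €728,688.48 × 28.5% = €207,676.22.
Line 2 (43.52, Junmark, 2,940 units, €167,344.80):
Base rate for 43.52 is 33.5%.
Additional duty on 43.52 from Junmark: +64.9%. Applied ad valorem rate: 33.5% + 64.9% = 98.4%.
Duty = €167,344.80 × 98.4% = €164,667.28.
Line 3 (18.76, Ulesta, 1,101 units, €191,430.87):
Base rate for 18.76 is 14.5%.
18.76 has an FTA preferential rate, but origin Ulesta is not Tyrena; base rate stands.
Duty = €191,430.87 × 14.5% = €27,757.48.
Total = €207,676.22 + €164,667.28 + €27,757.48 = €400,100.98.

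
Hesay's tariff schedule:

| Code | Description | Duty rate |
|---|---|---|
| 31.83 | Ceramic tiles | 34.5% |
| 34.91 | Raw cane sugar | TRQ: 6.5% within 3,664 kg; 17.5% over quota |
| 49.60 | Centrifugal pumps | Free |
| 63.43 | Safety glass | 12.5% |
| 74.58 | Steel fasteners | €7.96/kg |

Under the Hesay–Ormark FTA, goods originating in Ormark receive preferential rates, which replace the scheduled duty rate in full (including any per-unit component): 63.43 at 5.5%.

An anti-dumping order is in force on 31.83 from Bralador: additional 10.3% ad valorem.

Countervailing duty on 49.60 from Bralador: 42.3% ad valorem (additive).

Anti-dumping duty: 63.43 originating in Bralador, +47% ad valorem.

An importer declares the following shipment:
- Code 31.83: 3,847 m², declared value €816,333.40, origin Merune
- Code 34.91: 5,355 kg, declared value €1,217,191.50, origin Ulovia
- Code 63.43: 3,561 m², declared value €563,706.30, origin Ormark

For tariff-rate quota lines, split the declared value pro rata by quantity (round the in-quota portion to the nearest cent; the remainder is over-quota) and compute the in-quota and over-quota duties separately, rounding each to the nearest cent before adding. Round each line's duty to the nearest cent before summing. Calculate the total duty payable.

€434,036.39

Line 1 (31.83, Merune, 3,847 m², €816,333.40):
Base rate for 31.83 is 34.5%.
The additional-duty order on 31.83 targets Bralador, not Merune; it does not apply.
Duty = €816,333.40 × 34.5% = €281,635.02.
Line 2 (34.91, Ulovia, 5,355 kg, €1,217,191.50):
Code 34.91 is under a tariff-rate quota (threshold 3,664 kg). In-quota: 3,664 kg at 6.5%; over-quota: 1,691 kg at 17.5%.
Pro-rata value split: in-quota = €1,217,191.50 × 3,664/5,355 = €832,827.20; over-quota = €1,217,191.50 − €832,827.20 = €384,364.30.
In-quota duty = €832,827.20 × 6.5% = €54,133.77. Over-quota duty = €384,364.30 × 17.5% = €67,263.75.
Line duty = €54,133.77 + €67,263.75 = €121,397.52.
Line 3 (63.43, Ormark, 3,561 m², €563,706.30):
Base rate for 63.43 is 12.5%.
Origin Ormark qualifies under the Hesay–Ormark agreement and 63.43 is covered: preferential rate 5.5% applies instead.
The additional-duty order on 63.43 targets Bralador, not Ormark; it does not apply.
Duty = €563,706.30 × 5.5% = €31,003.85.
Total = €281,635.02 + €121,397.52 + €31,003.85 = €434,036.39.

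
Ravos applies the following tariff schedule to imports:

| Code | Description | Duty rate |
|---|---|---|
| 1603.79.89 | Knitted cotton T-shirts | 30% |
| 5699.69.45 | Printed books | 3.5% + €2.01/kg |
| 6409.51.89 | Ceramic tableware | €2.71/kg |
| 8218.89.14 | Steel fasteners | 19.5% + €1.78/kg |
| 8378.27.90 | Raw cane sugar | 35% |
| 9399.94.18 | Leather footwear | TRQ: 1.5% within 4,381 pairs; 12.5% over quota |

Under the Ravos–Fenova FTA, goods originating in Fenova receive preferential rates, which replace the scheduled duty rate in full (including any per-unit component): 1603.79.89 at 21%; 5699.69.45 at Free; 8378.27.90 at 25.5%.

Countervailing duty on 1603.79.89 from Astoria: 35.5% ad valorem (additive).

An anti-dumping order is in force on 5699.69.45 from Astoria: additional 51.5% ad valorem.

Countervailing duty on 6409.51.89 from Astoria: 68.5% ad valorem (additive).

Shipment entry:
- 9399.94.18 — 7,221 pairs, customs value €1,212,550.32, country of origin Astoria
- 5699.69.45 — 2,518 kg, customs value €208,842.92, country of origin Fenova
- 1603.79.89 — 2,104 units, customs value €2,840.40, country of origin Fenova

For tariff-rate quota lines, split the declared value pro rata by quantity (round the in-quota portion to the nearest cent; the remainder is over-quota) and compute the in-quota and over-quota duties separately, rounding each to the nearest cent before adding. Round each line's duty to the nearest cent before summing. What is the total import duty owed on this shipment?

€71,242.94

Line 1 (9399.94.18, Astoria, 7,221 pairs, €1,212,550.32):
Code 9399.94.18 is under a tariff-rate quota (threshold 4,381 pairs). In-quota: 4,381 pairs at 1.5%; over-quota: 2,840 pairs at 12.5%.
Pro-rata value split: in-quota = €1,212,550.32 × 4,381/7,221 = €735,657.52; over-quota = €1,212,550.32 − €735,657.52 = €476,892.80.
In-quota duty = €735,657.52 × 1.5% = €11,034.86. Over-quota duty = €476,892.80 × 12.5% = €59,611.60.
Line duty = €11,034.86 + €59,611.60 = €70,646.46.
Line 2 (5699.69.45, Fenova, 2,518 kg, €208,842.92):
Base rate for 5699.69.45 is 3.5% + €2.01/kg.
Origin Fenova qualifies under the Ravos–Fenova agreement and 5699.69.45 is covered: preferential rate Free applies instead.
The additional-duty order on 5699.69.45 targets Astoria, not Fenova; it does not apply.
Duty = €208,842.92 × 0% = €0.00.
Line 3 (1603.79.89, Fenova, 2,104 units, €2,840.40):
Base rate for 1603.79.89 is 30%.
Origin Fenova qualifies under the Ravos–Fenova agreement and 1603.79.89 is covered: preferential rate 21% applies instead.
The additional-duty order on 1603.79.89 targets Astoria, not Fenova; it does not apply.
Duty = €2,840.40 × 21% = €596.48.
Total = €70,646.46 + €0.00 + €596.48 = €71,242.94.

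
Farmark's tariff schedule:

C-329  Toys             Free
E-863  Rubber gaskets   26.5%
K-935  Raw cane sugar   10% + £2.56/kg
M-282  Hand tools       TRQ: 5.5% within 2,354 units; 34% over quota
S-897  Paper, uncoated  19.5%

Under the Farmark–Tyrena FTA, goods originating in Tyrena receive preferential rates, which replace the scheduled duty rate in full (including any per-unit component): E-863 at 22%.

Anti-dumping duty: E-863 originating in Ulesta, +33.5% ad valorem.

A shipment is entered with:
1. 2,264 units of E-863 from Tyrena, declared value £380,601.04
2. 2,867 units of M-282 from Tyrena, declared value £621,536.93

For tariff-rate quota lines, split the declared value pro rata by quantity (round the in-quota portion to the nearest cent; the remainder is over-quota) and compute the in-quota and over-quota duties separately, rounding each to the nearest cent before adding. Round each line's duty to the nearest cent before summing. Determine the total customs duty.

£149,612.54

Line 1 (E-863, Tyrena, 2,264 units, £380,601.04):
Base rate for E-863 is 26.5%.
Origin Tyrena qualifies under the Farmark–Tyrena agreement and E-863 is covered: preferential rate 22% applies instead.
The additional-duty order on E-863 targets Ulesta, not Tyrena; it does not apply.
Duty = £380,601.04 × 22% = £83,732.23.
Line 2 (M-282, Tyrena, 2,867 units, £621,536.93):
Code M-282 is under a tariff-rate quota (threshold 2,354 units). In-quota: 2,354 units at 5.5%; over-quota: 513 units at 34%.
Pro-rata value split: in-quota = £621,536.93 × 2,354/2,867 = £510,323.66; over-quota = £621,536.93 − £510,323.66 = £111,213.27.
In-quota duty = £510,323.66 × 5.5% = £28,067.80. Over-quota duty = £111,213.27 × 34% = £37,812.51.
Line duty = £28,067.80 + £37,812.51 = £65,880.31.
Total = £83,732.23 + £65,880.31 = £149,612.54.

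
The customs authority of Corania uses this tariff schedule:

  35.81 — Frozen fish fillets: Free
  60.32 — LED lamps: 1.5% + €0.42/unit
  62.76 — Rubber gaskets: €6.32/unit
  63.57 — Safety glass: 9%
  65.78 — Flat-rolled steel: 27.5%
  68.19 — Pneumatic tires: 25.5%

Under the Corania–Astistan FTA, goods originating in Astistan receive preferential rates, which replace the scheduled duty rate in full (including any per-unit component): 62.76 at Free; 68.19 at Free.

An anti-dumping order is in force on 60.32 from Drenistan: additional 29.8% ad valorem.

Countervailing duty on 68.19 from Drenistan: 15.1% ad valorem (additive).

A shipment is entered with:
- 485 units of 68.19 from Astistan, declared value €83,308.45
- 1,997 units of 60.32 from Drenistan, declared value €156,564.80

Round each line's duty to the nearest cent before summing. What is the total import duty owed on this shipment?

€49,843.52

Line 1 (68.19, Astistan, 485 units, €83,308.45):
Base rate for 68.19 is 25.5%.
Origin Astistan qualifies under the Corania–Astistan agreement and 68.19 is covered: preferential rate Free applies instead.
The additional-duty order on 68.19 targets Drenistan, not Astistan; it does not apply.
Duty = €83,308.45 × 0% = €0.00.
Line 2 (60.32, Drenistan, 1,997 units, €156,564.80):
Base rate for 60.32 is 1.5% + €0.42/unit.
Additional duty on 60.32 from Drenistan: +29.8%. Applied ad valorem rate: 1.5% + 29.8% = 31.3%.
Duty = €156,564.80 × 31.3% + 1,997 × €0.42 = €49,843.52.
Total = €0.00 + €49,843.52 = €49,843.52.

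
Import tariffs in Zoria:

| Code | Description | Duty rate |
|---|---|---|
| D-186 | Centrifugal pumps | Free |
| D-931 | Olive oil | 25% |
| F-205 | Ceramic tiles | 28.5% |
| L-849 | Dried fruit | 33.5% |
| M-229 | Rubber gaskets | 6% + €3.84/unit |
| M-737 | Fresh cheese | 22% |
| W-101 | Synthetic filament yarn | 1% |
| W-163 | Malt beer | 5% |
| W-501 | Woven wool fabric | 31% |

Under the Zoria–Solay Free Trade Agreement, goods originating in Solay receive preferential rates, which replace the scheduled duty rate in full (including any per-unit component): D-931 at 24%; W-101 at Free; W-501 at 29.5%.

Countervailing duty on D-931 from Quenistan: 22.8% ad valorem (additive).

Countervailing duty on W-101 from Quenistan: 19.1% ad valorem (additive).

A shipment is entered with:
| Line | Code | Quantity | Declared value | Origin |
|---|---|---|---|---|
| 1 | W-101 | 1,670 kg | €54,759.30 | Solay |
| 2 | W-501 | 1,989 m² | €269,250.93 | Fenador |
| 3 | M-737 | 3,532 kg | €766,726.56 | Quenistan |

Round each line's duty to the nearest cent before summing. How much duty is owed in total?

Line 1 (W-101, Solay, 1,670 kg, €54,759.30):
Base rate for W-101 is 1%.
Origin Solay qualifies under the Zoria–Solay agreement and W-101 is covered: preferential rate Free applies instead.
The additional-duty order on W-101 targets Quenistan, not Solay; it does not apply.
Duty = €54,759.30 × 0% = €0.00.
Line 2 (W-501, Fenador, 1,989 m², €269,250.93):
Base rate for W-501 is 31%.
W-501 has an FTA preferential rate, but origin Fenador is not Solay; base rate stands.
Duty = €269,250.93 × 31% = €83,467.79.
Line 3 (M-737, Quenistan, 3,532 kg, €766,726.56):
Base rate for M-737 is 22%.
Duty = €766,726.56 × 22% = €168,679.84.
Total = €0.00 + €83,467.79 + €168,679.84 = €252,147.63.

€252,147.63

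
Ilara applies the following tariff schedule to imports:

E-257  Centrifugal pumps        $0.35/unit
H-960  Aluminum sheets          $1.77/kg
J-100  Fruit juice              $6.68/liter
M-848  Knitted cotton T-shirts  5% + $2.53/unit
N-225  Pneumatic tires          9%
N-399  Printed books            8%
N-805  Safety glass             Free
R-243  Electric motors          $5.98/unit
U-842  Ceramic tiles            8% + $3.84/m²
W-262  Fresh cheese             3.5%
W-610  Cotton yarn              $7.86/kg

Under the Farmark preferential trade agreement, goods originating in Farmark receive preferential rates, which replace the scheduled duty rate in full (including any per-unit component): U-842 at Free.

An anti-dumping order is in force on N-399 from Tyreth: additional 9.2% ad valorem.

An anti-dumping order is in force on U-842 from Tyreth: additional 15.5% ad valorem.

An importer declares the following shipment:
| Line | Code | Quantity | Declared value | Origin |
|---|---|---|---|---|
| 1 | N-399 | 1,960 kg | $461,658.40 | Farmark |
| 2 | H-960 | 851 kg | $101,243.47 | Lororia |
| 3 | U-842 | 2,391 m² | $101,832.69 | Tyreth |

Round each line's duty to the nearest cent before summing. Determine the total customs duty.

$71,551.06

Line 1 (N-399, Farmark, 1,960 kg, $461,658.40):
Base rate for N-399 is 8%.
Origin Farmark is the FTA partner but N-399 is not on the preference list; base rate stands.
The additional-duty order on N-399 targets Tyreth, not Farmark; it does not apply.
Duty = $461,658.40 × 8% = $36,932.67.
Line 2 (H-960, Lororia, 851 kg, $101,243.47):
Base rate for H-960 is $1.77/kg.
Duty = 851 × $1.77 = $1,506.27.
Line 3 (U-842, Tyreth, 2,391 m², $101,832.69):
Base rate for U-842 is 8% + $3.84/m².
U-842 has an FTA preferential rate, but origin Tyreth is not Farmark; base rate stands.
Additional duty on U-842 from Tyreth: +15.5%. Applied ad valorem rate: 8% + 15.5% = 23.5%.
Duty = $101,832.69 × 23.5% + 2,391 × $3.84 = $33,112.12.
Total = $36,932.67 + $1,506.27 + $33,112.12 = $71,551.06.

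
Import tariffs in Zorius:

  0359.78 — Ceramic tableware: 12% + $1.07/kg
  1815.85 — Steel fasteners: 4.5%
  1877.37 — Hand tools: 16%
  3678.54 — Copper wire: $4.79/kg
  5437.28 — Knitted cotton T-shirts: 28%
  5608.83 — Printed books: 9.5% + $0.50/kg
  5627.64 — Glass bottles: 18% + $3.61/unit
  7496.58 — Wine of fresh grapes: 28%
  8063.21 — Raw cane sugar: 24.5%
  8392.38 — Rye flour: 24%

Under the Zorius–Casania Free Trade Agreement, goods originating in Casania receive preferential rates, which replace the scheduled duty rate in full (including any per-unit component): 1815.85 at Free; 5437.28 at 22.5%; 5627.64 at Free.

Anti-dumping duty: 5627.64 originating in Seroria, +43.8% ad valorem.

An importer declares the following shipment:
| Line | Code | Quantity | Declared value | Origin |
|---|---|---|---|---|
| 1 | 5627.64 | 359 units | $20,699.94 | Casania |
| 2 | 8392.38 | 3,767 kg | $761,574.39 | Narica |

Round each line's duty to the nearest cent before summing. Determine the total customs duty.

Line 1 (5627.64, Casania, 359 units, $20,699.94):
Base rate for 5627.64 is 18% + $3.61/unit.
Origin Casania qualifies under the Zorius–Casania agreement and 5627.64 is covered: preferential rate Free applies instead.
The additional-duty order on 5627.64 targets Seroria, not Casania; it does not apply.
Duty = $20,699.94 × 0% = $0.00.
Line 2 (8392.38, Narica, 3,767 kg, $761,574.39):
Base rate for 8392.38 is 24%.
Duty = $761,574.39 × 24% = $182,777.85.
Total = $0.00 + $182,777.85 = $182,777.85.

$182,777.85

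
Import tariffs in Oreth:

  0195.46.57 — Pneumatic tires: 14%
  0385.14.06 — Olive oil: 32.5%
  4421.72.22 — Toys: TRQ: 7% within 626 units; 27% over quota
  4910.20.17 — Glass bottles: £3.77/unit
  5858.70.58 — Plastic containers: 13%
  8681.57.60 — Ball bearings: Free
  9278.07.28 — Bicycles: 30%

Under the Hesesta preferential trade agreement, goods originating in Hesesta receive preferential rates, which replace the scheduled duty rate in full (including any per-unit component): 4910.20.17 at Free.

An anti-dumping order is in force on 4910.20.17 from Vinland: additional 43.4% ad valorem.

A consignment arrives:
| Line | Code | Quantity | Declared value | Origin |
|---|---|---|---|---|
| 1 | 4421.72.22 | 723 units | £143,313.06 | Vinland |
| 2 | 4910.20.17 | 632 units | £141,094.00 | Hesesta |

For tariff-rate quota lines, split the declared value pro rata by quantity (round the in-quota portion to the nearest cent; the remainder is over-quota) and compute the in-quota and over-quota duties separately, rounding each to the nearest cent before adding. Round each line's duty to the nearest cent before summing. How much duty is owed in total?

£13,877.38

Line 1 (4421.72.22, Vinland, 723 units, £143,313.06):
Code 4421.72.22 is under a tariff-rate quota (threshold 626 units). In-quota: 626 units at 7%; over-quota: 97 units at 27%.
Pro-rata value split: in-quota = £143,313.06 × 626/723 = £124,085.72; over-quota = £143,313.06 − £124,085.72 = £19,227.34.
In-quota duty = £124,085.72 × 7% = £8,686.00. Over-quota duty = £19,227.34 × 27% = £5,191.38.
Line duty = £8,686.00 + £5,191.38 = £13,877.38.
Line 2 (4910.20.17, Hesesta, 632 units, £141,094.00):
Base rate for 4910.20.17 is £3.77/unit.
Origin Hesesta qualifies under the Oreth–Hesesta agreement and 4910.20.17 is covered: preferential rate Free applies instead.
The additional-duty order on 4910.20.17 targets Vinland, not Hesesta; it does not apply.
Duty = £141,094.00 × 0% = £0.00.
Total = £13,877.38 + £0.00 = £13,877.38.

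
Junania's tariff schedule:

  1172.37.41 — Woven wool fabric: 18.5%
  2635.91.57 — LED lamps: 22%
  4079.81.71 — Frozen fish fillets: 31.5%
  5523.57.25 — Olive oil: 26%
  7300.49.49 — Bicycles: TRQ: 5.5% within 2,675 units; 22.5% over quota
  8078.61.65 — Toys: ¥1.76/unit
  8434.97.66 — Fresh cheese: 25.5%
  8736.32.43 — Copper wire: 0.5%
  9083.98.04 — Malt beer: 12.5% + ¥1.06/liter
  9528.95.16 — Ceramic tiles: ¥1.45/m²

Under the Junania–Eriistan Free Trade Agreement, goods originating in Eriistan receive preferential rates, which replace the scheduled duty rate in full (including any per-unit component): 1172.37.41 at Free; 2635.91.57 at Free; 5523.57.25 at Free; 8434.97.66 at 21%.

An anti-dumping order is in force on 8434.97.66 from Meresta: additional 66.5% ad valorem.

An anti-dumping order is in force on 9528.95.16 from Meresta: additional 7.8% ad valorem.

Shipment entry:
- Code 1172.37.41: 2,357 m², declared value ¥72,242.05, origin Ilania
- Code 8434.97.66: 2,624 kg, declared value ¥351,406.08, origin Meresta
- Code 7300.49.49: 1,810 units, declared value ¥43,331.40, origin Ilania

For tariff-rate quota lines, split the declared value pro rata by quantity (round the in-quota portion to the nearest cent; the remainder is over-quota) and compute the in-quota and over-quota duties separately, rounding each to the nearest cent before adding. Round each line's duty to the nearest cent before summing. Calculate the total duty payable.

Line 1 (1172.37.41, Ilania, 2,357 m², ¥72,242.05):
Base rate for 1172.37.41 is 18.5%.
1172.37.41 has an FTA preferential rate, but origin Ilania is not Eriistan; base rate stands.
Duty = ¥72,242.05 × 18.5% = ¥13,364.78.
Line 2 (8434.97.66, Meresta, 2,624 kg, ¥351,406.08):
Base rate for 8434.97.66 is 25.5%.
8434.97.66 has an FTA preferential rate, but origin Meresta is not Eriistan; base rate stands.
Additional duty on 8434.97.66 from Meresta: +66.5%. Applied ad valorem rate: 25.5% + 66.5% = 92%.
Duty = ¥351,406.08 × 92% = ¥323,293.59.
Line 3 (7300.49.49, Ilania, 1,810 units, ¥43,331.40):
Code 7300.49.49 is under a tariff-rate quota (threshold 2,675 units). Quantity 1,810 units is within the quota, so the in-quota rate 5.5% applies to the full value.
Duty = ¥43,331.40 × 5.5% = ¥2,383.23.
Total = ¥13,364.78 + ¥323,293.59 + ¥2,383.23 = ¥339,041.60.

¥339,041.60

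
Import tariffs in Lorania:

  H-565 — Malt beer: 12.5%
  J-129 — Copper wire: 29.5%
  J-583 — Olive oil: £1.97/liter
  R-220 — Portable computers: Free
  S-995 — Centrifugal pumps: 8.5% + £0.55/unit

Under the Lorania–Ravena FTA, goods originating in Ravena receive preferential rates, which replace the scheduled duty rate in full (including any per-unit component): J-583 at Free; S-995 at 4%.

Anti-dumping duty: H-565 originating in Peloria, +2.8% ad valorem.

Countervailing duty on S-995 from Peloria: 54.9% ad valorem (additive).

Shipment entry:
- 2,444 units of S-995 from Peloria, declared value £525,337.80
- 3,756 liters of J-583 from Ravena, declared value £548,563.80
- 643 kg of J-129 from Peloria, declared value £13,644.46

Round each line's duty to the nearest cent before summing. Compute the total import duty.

Line 1 (S-995, Peloria, 2,444 units, £525,337.80):
Base rate for S-995 is 8.5% + £0.55/unit.
S-995 has an FTA preferential rate, but origin Peloria is not Ravena; base rate stands.
Additional duty on S-995 from Peloria: +54.9%. Applied ad valorem rate: 8.5% + 54.9% = 63.4%.
Duty = £525,337.80 × 63.4% + 2,444 × £0.55 = £334,408.37.
Line 2 (J-583, Ravena, 3,756 liters, £548,563.80):
Base rate for J-583 is £1.97/liter.
Origin Ravena qualifies under the Lorania–Ravena agreement and J-583 is covered: preferential rate Free applies instead.
Duty = £548,563.80 × 0% = £0.00.
Line 3 (J-129, Peloria, 643 kg, £13,644.46):
Base rate for J-129 is 29.5%.
Duty = £13,644.46 × 29.5% = £4,025.12.
Total = £334,408.37 + £0.00 + £4,025.12 = £338,433.49.

£338,433.49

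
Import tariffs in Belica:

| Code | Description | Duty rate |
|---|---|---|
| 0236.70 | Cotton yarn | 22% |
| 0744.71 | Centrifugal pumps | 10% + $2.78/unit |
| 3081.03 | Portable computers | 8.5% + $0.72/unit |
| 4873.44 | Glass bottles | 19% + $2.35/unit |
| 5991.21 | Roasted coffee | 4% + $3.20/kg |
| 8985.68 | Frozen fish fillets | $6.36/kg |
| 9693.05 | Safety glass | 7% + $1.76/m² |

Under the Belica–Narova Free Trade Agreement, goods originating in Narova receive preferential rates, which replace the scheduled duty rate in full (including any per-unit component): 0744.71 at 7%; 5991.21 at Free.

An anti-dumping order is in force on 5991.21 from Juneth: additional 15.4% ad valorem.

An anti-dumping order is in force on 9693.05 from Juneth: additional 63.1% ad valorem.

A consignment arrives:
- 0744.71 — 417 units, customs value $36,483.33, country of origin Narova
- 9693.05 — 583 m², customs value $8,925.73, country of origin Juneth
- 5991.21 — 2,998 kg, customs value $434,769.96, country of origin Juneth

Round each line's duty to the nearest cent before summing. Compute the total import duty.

Line 1 (0744.71, Narova, 417 units, $36,483.33):
Base rate for 0744.71 is 10% + $2.78/unit.
Origin Narova qualifies under the Belica–Narova agreement and 0744.71 is covered: preferential rate 7% applies instead.
Duty = $36,483.33 × 7% = $2,553.83.
Line 2 (9693.05, Juneth, 583 m², $8,925.73):
Base rate for 9693.05 is 7% + $1.76/m².
Additional duty on 9693.05 from Juneth: +63.1%. Applied ad valorem rate: 7% + 63.1% = 70.1%.
Duty = $8,925.73 × 70.1% + 583 × $1.76 = $7,283.02.
Line 3 (5991.21, Juneth, 2,998 kg, $434,769.96):
Base rate for 5991.21 is 4% + $3.20/kg.
5991.21 has an FTA preferential rate, but origin Juneth is not Narova; base rate stands.
Additional duty on 5991.21 from Juneth: +15.4%. Applied ad valorem rate: 4% + 15.4% = 19.4%.
Duty = $434,769.96 × 19.4% + 2,998 × $3.20 = $93,938.97.
Total = $2,553.83 + $7,283.02 + $93,938.97 = $103,775.82.

$103,775.82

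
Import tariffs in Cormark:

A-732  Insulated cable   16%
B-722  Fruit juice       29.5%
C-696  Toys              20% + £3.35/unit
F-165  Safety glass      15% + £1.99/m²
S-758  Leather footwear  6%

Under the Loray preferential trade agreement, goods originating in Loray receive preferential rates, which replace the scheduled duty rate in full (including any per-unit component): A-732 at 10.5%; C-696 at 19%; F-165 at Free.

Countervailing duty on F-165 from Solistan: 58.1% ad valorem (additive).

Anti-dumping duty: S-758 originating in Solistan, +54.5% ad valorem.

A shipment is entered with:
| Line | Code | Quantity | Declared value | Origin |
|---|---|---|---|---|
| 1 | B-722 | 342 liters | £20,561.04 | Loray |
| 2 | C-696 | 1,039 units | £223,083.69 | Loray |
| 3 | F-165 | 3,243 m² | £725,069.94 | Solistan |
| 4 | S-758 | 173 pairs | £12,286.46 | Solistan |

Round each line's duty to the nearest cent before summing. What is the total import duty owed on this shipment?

£592,364.42

Line 1 (B-722, Loray, 342 liters, £20,561.04):
Base rate for B-722 is 29.5%.
Origin Loray is the FTA partner but B-722 is not on the preference list; base rate stands.
Duty = £20,561.04 × 29.5% = £6,065.51.
Line 2 (C-696, Loray, 1,039 units, £223,083.69):
Base rate for C-696 is 20% + £3.35/unit.
Origin Loray qualifies under the Cormark–Loray agreement and C-696 is covered: preferential rate 19% applies instead.
Duty = £223,083.69 × 19% = £42,385.90.
Line 3 (F-165, Solistan, 3,243 m², £725,069.94):
Base rate for F-165 is 15% + £1.99/m².
F-165 has an FTA preferential rate, but origin Solistan is not Loray; base rate stands.
Additional duty on F-165 from Solistan: +58.1%. Applied ad valorem rate: 15% + 58.1% = 73.1%.
Duty = £725,069.94 × 73.1% + 3,243 × £1.99 = £536,479.70.
Line 4 (S-758, Solistan, 173 pairs, £12,286.46):
Base rate for S-758 is 6%.
Additional duty on S-758 from Solistan: +54.5%. Applied ad valorem rate: 6% + 54.5% = 60.5%.
Duty = £12,286.46 × 60.5% = £7,433.31.
Total = £6,065.51 + £42,385.90 + £536,479.70 + £7,433.31 = £592,364.42.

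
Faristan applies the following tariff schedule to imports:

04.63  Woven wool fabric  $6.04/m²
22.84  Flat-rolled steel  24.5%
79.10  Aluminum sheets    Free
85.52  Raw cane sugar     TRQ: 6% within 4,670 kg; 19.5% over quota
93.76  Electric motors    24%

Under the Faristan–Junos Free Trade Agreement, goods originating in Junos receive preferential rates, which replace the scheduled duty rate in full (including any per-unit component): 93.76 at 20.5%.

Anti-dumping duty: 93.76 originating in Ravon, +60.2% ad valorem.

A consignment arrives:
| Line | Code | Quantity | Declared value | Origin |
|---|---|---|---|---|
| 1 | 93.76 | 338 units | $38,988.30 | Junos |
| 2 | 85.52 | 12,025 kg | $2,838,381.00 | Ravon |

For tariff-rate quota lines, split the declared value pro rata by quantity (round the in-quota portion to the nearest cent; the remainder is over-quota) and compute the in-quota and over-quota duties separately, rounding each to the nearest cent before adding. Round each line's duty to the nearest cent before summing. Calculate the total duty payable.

$412,665.48

Line 1 (93.76, Junos, 338 units, $38,988.30):
Base rate for 93.76 is 24%.
Origin Junos qualifies under the Faristan–Junos agreement and 93.76 is covered: preferential rate 20.5% applies instead.
The additional-duty order on 93.76 targets Ravon, not Junos; it does not apply.
Duty = $38,988.30 × 20.5% = $7,992.60.
Line 2 (85.52, Ravon, 12,025 kg, $2,838,381.00):
Code 85.52 is under a tariff-rate quota (threshold 4,670 kg). In-quota: 4,670 kg at 6%; over-quota: 7,355 kg at 19.5%.
Pro-rata value split: in-quota = $2,838,381.00 × 4,670/12,025 = $1,102,306.80; over-quota = $2,838,381.00 − $1,102,306.80 = $1,736,074.20.
In-quota duty = $1,102,306.80 × 6% = $66,138.41. Over-quota duty = $1,736,074.20 × 19.5% = $338,534.47.
Line duty = $66,138.41 + $338,534.47 = $404,672.88.
Total = $7,992.60 + $404,672.88 = $412,665.48.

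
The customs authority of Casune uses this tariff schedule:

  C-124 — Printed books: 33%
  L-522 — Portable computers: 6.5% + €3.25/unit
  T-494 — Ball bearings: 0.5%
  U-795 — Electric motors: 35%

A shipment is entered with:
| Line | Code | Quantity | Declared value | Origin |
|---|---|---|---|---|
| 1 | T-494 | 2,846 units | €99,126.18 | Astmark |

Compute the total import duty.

€495.63

Line 1 (T-494, Astmark, 2,846 units, €99,126.18):
Base rate for T-494 is 0.5%.
Duty = €99,126.18 × 0.5% = €495.63.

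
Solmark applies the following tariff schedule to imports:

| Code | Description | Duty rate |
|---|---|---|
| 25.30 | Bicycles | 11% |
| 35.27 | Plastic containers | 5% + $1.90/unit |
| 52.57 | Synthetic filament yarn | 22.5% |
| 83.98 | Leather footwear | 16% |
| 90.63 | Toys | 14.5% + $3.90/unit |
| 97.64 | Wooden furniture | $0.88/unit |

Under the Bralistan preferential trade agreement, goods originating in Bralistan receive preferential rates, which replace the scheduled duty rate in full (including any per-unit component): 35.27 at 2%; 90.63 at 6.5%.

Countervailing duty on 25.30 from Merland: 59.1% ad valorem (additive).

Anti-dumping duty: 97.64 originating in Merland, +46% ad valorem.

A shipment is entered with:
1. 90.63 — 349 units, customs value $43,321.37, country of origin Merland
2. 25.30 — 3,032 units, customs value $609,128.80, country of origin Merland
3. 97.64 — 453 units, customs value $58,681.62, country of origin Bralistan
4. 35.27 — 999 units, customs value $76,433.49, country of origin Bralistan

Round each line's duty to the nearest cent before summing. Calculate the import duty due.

$436,569.30

Line 1 (90.63, Merland, 349 units, $43,321.37):
Base rate for 90.63 is 14.5% + $3.90/unit.
90.63 has an FTA preferential rate, but origin Merland is not Bralistan; base rate stands.
Duty = $43,321.37 × 14.5% + 349 × $3.90 = $7,642.70.
Line 2 (25.30, Merland, 3,032 units, $609,128.80):
Base rate for 25.30 is 11%.
Additional duty on 25.30 from Merland: +59.1%. Applied ad valorem rate: 11% + 59.1% = 70.1%.
Duty = $609,128.80 × 70.1% = $426,999.29.
Line 3 (97.64, Bralistan, 453 units, $58,681.62):
Base rate for 97.64 is $0.88/unit.
Origin Bralistan is the FTA partner but 97.64 is not on the preference list; base rate stands.
The additional-duty order on 97.64 targets Merland, not Bralistan; it does not apply.
Duty = 453 × $0.88 = $398.64.
Line 4 (35.27, Bralistan, 999 units, $76,433.49):
Base rate for 35.27 is 5% + $1.90/unit.
Origin Bralistan qualifies under the Solmark–Bralistan agreement and 35.27 is covered: preferential rate 2% applies instead.
Duty = $76,433.49 × 2% = $1,528.67.
Total = $7,642.70 + $426,999.29 + $398.64 + $1,528.67 = $436,569.30.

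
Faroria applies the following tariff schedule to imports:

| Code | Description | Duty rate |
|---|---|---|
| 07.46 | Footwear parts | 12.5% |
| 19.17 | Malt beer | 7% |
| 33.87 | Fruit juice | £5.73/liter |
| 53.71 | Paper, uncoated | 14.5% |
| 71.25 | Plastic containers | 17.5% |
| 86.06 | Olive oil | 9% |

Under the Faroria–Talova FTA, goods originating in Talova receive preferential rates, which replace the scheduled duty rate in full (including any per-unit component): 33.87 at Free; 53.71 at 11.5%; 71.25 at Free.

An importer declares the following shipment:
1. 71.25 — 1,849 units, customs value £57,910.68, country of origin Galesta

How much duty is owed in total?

Line 1 (71.25, Galesta, 1,849 units, £57,910.68):
Base rate for 71.25 is 17.5%.
71.25 has an FTA preferential rate, but origin Galesta is not Talova; base rate stands.
Duty = £57,910.68 × 17.5% = £10,134.37.

£10,134.37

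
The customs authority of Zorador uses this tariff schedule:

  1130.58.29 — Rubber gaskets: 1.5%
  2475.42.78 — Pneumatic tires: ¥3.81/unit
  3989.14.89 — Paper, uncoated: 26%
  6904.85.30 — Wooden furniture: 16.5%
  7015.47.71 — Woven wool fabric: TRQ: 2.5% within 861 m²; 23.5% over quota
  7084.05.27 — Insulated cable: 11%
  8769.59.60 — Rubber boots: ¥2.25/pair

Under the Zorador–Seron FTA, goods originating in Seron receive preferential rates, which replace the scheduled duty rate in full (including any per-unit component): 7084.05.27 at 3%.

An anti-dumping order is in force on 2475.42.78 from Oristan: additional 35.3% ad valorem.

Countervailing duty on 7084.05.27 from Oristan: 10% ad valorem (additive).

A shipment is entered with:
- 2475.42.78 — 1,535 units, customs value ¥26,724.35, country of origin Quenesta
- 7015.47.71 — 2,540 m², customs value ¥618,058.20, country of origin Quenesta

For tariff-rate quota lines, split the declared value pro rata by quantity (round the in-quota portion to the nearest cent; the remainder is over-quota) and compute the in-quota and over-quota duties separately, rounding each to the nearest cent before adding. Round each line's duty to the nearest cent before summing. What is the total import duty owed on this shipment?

¥107,095.53

Line 1 (2475.42.78, Quenesta, 1,535 units, ¥26,724.35):
Base rate for 2475.42.78 is ¥3.81/unit.
The additional-duty order on 2475.42.78 targets Oristan, not Quenesta; it does not apply.
Duty = 1,535 × ¥3.81 = ¥5,848.35.
Line 2 (7015.47.71, Quenesta, 2,540 m², ¥618,058.20):
Code 7015.47.71 is under a tariff-rate quota (threshold 861 m²). In-quota: 861 m² at 2.5%; over-quota: 1,679 m² at 23.5%.
Pro-rata value split: in-quota = ¥618,058.20 × 861/2,540 = ¥209,507.13; over-quota = ¥618,058.20 − ¥209,507.13 = ¥408,551.07.
In-quota duty = ¥209,507.13 × 2.5% = ¥5,237.68. Over-quota duty = ¥408,551.07 × 23.5% = ¥96,009.50.
Line duty = ¥5,237.68 + ¥96,009.50 = ¥101,247.18.
Total = ¥5,848.35 + ¥101,247.18 = ¥107,095.53.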